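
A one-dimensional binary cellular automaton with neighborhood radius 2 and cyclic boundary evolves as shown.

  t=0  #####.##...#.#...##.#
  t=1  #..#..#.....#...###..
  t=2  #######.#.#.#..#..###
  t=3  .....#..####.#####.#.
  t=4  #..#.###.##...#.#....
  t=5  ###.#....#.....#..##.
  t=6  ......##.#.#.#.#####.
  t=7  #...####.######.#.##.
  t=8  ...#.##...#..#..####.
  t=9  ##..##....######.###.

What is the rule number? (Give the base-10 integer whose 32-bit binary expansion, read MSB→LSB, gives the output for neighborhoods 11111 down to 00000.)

1382919770

  [31] ##### => .  t=0,i=1
  [30] ####. => #  t=0,i=3
  [29] ###.# => .  t=0,i=4
  [28] ###.. => #  t=1,i=18
  [27] ##.## => .  t=0,i=5
  [26] ##.#. => .  t=2,i=7
  [25] ##..# => #  t=1,i=19
  [24] ##... => .  t=0,i=8
  [23] #.### => .  t=0,i=20
  [22] #.##. => #  t=0,i=6
  [21] #.#.# => #  t=2,i=8
  [20] #.#.. => .  t=0,i=13
  [19] #..## => #  t=2,i=17
  [18] #..#. => #  t=1,i=2
  [17] #...# => .  t=0,i=9
  [16] #.... => #  t=1,i=8
  [15] .#### => #  t=0,i=0
  [14] .###. => .  t=1,i=17
  [13] .##.# => #  t=0,i=18
  [12] .##.. => .  t=0,i=7
  [11] .#.## => #  t=4,i=4
  [10] .#.#. => #  t=0,i=12
  [9] .#..# => #  t=1,i=1
  [8] .#... => .  t=0,i=14
  [7] ..### => .  t=1,i=16
  [6] ..##. => #  t=0,i=17
  [5] ..#.# => .  t=0,i=11
  [4] ..#.. => #  t=1,i=0
  [3] ...## => #  t=0,i=16
  [2] ...#. => .  t=0,i=10
  [1] ....# => #  t=1,i=10
  [0] ..... => .  t=1,i=9
  bits 01010010011011011010111001011010 = 1382919770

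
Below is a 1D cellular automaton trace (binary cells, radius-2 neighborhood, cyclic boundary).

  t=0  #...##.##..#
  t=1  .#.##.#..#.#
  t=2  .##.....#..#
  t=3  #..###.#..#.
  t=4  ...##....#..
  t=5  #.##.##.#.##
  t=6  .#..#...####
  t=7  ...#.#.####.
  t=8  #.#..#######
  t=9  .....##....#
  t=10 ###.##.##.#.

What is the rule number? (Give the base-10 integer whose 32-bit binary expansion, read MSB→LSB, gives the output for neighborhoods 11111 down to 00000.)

1537591757

  nb #####: next=.  (t=8,i=7, bit31=0)
  nb ####.: next=#  (t=6,i=10, bit30=1)
  nb ###.#: next=.  (t=3,i=5, bit29=0)
  nb ###..: next=#  (t=7,i=10, bit28=1)
  nb ##.##: next=#  (t=0,i=6, bit27=1)
  nb ##.#.: next=.  (t=1,i=5, bit26=0)
  nb ##..#: next=#  (t=0,i=9, bit25=1)
  nb ##...: next=#  (t=0,i=1, bit24=1)
  nb #.###: next=#  (t=5,i=10, bit23=1)
  nb #.##.: next=.  (t=0,i=7, bit22=0)
  nb #.#.#: next=#  (t=1,i=1, bit21=1)
  nb #.#..: next=.  (t=1,i=6, bit20=0)
  nb #..##: next=.  (t=0,i=10, bit19=0)
  nb #..#.: next=#  (t=1,i=8, bit18=1)
  nb #...#: next=.  (t=0,i=2, bit17=0)
  nb #....: next=#  (t=2,i=4, bit16=1)
  nb .####: next=#  (t=6,i=9, bit15=1)
  nb .###.: next=#  (t=3,i=4, bit14=1)
  nb .##.#: next=.  (t=0,i=5, bit13=0)
  nb .##..: next=.  (t=0,i=0, bit12=0)
  nb .#.##: next=#  (t=1,i=2, bit11=1)
  nb .#.#.: next=.  (t=1,i=0, bit10=0)
  nb .#..#: next=.  (t=1,i=7, bit9=0)
  nb .#...: next=#  (t=4,i=10, bit8=1)
  nb ..###: next=#  (t=3,i=3, bit7=1)
  nb ..##.: next=#  (t=0,i=4, bit6=1)
  nb ..#.#: next=.  (t=1,i=9, bit5=0)
  nb ..#..: next=.  (t=2,i=8, bit4=0)
  nb ...##: next=#  (t=0,i=3, bit3=1)
  nb ...#.: next=#  (t=2,i=7, bit2=1)
  nb ....#: next=.  (t=2,i=6, bit1=0)
  nb .....: next=#  (t=2,i=5, bit0=1)
  bits 01011011101001011100100111001101 = 1537591757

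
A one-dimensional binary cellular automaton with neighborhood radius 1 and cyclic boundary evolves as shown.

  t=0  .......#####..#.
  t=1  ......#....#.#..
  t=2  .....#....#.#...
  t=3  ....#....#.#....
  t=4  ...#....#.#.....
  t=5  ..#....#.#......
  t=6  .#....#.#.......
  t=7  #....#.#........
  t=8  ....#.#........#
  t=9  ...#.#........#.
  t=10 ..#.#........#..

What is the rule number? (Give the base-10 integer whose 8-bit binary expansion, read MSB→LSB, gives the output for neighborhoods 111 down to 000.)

  ### -> .   bit 7 = 0  t=0,i=8
  ##. -> #   bit 6 = 1  t=0,i=11
  #.# -> #   bit 5 = 1  t=1,i=12
  #.. -> .   bit 4 = 0  t=0,i=12
  .## -> .   bit 3 = 0  t=0,i=7
  .#. -> .   bit 2 = 0  t=0,i=14
  ..# -> #   bit 1 = 1  t=0,i=6
  ... -> .   bit 0 = 0  t=0,i=0
  bits 01100010 = 98

98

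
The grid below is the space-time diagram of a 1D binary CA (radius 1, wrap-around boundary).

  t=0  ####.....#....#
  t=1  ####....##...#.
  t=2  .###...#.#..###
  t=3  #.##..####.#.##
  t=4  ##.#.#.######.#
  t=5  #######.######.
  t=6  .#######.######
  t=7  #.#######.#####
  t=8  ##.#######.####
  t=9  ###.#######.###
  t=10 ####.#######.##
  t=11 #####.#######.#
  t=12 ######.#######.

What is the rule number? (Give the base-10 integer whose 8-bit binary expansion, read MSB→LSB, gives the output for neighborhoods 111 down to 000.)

  ###|#  b7=1 t=0,i=0
  ##.|#  b6=1 t=0,i=3
  #.#|#  b5=1 t=1,i=14
  #..|.  b4=0 t=0,i=4
  .##|.  b3=0 t=0,i=14
  .#.|#  b2=1 t=0,i=9
  ..#|#  b1=1 t=0,i=8
  ...|.  b0=0 t=0,i=5
  bits 11100110 = 230

230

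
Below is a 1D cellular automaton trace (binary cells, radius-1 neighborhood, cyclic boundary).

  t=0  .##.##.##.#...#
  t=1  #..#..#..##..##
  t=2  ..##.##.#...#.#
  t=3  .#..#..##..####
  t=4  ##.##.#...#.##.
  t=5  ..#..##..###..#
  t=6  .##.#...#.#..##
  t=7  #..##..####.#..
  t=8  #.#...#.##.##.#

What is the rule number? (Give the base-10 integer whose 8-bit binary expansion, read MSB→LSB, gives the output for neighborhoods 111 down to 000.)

  nb ###: next=#  (t=1,i=14, bit7=1)
  nb ##.: next=.  (t=0,i=2, bit6=0)
  nb #.#: next=#  (t=0,i=0, bit5=1)
  nb #..: next=.  (t=0,i=11, bit4=0)
  nb .##: next=.  (t=0,i=1, bit3=0)
  nb .#.: next=#  (t=0,i=10, bit2=1)
  nb ..#: next=#  (t=0,i=13, bit1=1)
  nb ...: next=.  (t=0,i=12, bit0=0)
  bits 10100110 = 166

166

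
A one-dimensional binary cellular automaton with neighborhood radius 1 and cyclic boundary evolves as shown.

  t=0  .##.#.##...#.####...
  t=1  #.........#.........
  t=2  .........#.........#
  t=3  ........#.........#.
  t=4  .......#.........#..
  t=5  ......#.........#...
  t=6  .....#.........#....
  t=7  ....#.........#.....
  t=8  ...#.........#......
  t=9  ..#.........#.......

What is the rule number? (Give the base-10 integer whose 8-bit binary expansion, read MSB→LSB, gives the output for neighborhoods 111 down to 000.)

  ### -> .   bit 7 = 0  t=0,i=14
  ##. -> .   bit 6 = 0  t=0,i=2
  #.# -> .   bit 5 = 0  t=0,i=3
  #.. -> .   bit 4 = 0  t=0,i=8
  .## -> .   bit 3 = 0  t=0,i=1
  .#. -> .   bit 2 = 0  t=0,i=4
  ..# -> #   bit 1 = 1  t=0,i=0
  ... -> .   bit 0 = 0  t=0,i=9
  bits 00000010 = 2

2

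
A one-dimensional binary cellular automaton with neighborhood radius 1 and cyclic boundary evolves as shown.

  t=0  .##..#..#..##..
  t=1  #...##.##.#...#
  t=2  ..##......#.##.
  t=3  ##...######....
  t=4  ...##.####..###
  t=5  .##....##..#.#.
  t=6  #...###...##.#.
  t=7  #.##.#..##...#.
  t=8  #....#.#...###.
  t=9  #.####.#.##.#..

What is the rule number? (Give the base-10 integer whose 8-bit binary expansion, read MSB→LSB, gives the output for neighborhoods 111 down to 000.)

  ###|#  b7=1 t=3,i=6
  ##.|.  b6=0 t=0,i=2
  #.#|.  b5=0 t=1,i=6
  #..|.  b4=0 t=0,i=3
  .##|.  b3=0 t=0,i=1
  .#.|#  b2=1 t=0,i=5
  ..#|#  b1=1 t=0,i=0
  ...|#  b0=1 t=0,i=14
  bits 10000111 = 135

135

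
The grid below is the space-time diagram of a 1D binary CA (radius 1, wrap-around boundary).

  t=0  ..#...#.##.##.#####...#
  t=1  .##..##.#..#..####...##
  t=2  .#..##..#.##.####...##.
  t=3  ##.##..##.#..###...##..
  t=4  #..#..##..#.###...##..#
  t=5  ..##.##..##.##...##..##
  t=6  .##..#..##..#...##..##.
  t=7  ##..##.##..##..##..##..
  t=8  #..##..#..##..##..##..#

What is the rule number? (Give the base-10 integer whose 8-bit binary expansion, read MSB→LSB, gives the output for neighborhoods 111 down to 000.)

142

  nb ###: next=#  (t=0,i=15, bit7=1)
  nb ##.: next=.  (t=0,i=9, bit6=0)
  nb #.#: next=.  (t=0,i=7, bit5=0)
  nb #..: next=.  (t=0,i=0, bit4=0)
  nb .##: next=#  (t=0,i=8, bit3=1)
  nb .#.: next=#  (t=0,i=2, bit2=1)
  nb ..#: next=#  (t=0,i=1, bit1=1)
  nb ...: next=.  (t=0,i=4, bit0=0)
  bits 10001110 = 142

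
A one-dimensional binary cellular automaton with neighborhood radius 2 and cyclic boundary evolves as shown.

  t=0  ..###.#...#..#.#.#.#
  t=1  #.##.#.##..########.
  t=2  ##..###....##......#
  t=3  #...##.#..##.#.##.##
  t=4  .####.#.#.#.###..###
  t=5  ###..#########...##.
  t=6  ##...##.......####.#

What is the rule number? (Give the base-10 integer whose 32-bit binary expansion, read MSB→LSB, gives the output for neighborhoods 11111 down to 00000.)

  nb #####: next=.  (t=1,i=13, bit31=0)
  nb ####.: next=.  (t=1,i=17, bit30=0)
  nb ###.#: next=.  (t=0,i=4, bit29=0)
  nb ###..: next=.  (t=2,i=1, bit28=0)
  nb ##.##: next=#  (t=3,i=17, bit27=1)
  nb ##.#.: next=#  (t=0,i=5, bit26=1)
  nb ##..#: next=.  (t=1,i=9, bit25=0)
  nb ##...: next=#  (t=2,i=7, bit24=1)
  nb #.###: next=#  (t=3,i=18, bit23=1)
  nb #.##.: next=.  (t=1,i=2, bit22=0)
  nb #.#.#: next=#  (t=0,i=15, bit21=1)
  nb #.#..: next=.  (t=0,i=6, bit20=0)
  nb #..##: next=.  (t=0,i=1, bit19=0)
  nb #..#.: next=#  (t=0,i=12, bit18=1)
  nb #...#: next=#  (t=0,i=8, bit17=1)
  nb #....: next=.  (t=2,i=8, bit16=0)
  nb .####: next=#  (t=1,i=12, bit15=1)
  nb .###.: next=#  (t=0,i=3, bit14=1)
  nb .##.#: next=.  (t=1,i=3, bit13=0)
  nb .##..: next=.  (t=1,i=8, bit12=0)
  nb .#.##: next=#  (t=1,i=1, bit11=1)
  nb .#.#.: next=#  (t=0,i=14, bit10=1)
  nb .#..#: next=#  (t=0,i=0, bit9=1)
  nb .#...: next=#  (t=0,i=7, bit8=1)
  nb ..###: next=#  (t=0,i=2, bit7=1)
  nb ..##.: next=#  (t=2,i=11, bit6=1)
  nb ..#.#: next=#  (t=0,i=13, bit5=1)
  nb ..#..: next=.  (t=0,i=10, bit4=0)
  nb ...##: next=#  (t=2,i=10, bit3=1)
  nb ...#.: next=.  (t=0,i=9, bit2=0)
  nb ....#: next=.  (t=2,i=9, bit1=0)
  nb .....: next=#  (t=2,i=15, bit0=1)
  bits 00001101101001101100111111101001 = 229036009

229036009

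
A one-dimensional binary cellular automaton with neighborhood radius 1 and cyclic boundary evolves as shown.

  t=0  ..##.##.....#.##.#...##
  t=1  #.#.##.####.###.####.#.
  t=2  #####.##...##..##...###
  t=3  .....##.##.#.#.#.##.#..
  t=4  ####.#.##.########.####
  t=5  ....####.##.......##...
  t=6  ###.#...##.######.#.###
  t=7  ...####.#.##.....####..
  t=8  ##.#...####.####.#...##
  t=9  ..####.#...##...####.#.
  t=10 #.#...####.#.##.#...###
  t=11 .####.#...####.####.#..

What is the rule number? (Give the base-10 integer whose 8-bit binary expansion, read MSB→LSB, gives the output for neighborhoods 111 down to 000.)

  ###|.  b7=0 t=1,i=8
  ##.|.  b6=0 t=0,i=3
  #.#|#  b5=1 t=0,i=4
  #..|#  b4=1 t=0,i=0
  .##|#  b3=1 t=0,i=2
  .#.|#  b2=1 t=0,i=12
  ..#|.  b1=0 t=0,i=1
  ...|#  b0=1 t=0,i=8
  bits 00111101 = 61

61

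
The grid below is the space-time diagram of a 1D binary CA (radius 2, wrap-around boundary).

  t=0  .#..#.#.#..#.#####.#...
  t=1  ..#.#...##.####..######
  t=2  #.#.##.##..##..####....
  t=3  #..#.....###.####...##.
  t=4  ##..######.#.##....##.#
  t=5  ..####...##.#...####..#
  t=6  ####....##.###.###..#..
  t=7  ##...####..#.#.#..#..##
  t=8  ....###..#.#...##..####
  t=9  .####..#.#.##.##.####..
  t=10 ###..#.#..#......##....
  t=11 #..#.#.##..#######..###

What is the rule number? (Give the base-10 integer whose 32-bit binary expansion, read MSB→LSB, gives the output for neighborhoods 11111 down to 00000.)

  nb #####: next=.  (t=0,i=15, bit31=0)
  nb ####.: next=.  (t=0,i=16, bit30=0)
  nb ###.#: next=#  (t=0,i=17, bit29=1)
  nb ###..: next=.  (t=1,i=14, bit28=0)
  nb ##.##: next=.  (t=1,i=10, bit27=0)
  nb ##.#.: next=#  (t=0,i=18, bit26=1)
  nb ##..#: next=#  (t=1,i=0, bit25=1)
  nb ##...: next=.  (t=2,i=19, bit24=0)
  nb #.###: next=#  (t=0,i=13, bit23=1)
  nb #.##.: next=.  (t=2,i=4, bit22=0)
  nb #.#.#: next=.  (t=0,i=6, bit21=0)
  nb #.#..: next=#  (t=0,i=8, bit20=1)
  nb #..##: next=#  (t=1,i=16, bit19=1)
  nb #..#.: next=.  (t=0,i=3, bit18=0)
  nb #...#: next=.  (t=1,i=6, bit17=0)
  nb #....: next=#  (t=0,i=21, bit16=1)
  nb .####: next=#  (t=0,i=14, bit15=1)
  nb .###.: next=.  (t=3,i=10, bit14=0)
  nb .##.#: next=.  (t=1,i=9, bit13=0)
  nb .##..: next=.  (t=2,i=8, bit12=0)
  nb .#.##: next=#  (t=0,i=12, bit11=1)
  nb .#.#.: next=.  (t=0,i=5, bit10=0)
  nb .#..#: next=#  (t=0,i=2, bit9=1)
  nb .#...: next=#  (t=0,i=20, bit8=1)
  nb ..###: next=#  (t=1,i=17, bit7=1)
  nb ..##.: next=#  (t=1,i=8, bit6=1)
  nb ..#.#: next=#  (t=0,i=4, bit5=1)
  nb ..#..: next=.  (t=0,i=1, bit4=0)
  nb ...##: next=#  (t=1,i=7, bit3=1)
  nb ...#.: next=.  (t=0,i=0, bit2=0)
  nb ....#: next=#  (t=0,i=22, bit1=1)
  nb .....: next=#  (t=3,i=6, bit0=1)
  bits 00100110100110011000101111101011 = 647597035

647597035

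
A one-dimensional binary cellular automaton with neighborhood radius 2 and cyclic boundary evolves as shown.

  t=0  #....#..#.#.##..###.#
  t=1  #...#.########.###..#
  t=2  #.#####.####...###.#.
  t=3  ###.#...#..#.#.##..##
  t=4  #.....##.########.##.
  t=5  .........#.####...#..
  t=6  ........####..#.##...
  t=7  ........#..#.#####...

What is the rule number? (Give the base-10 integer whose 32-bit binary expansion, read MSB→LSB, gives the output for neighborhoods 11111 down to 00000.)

  #####|#  b31=1 t=1,i=8
  ####.|.  b30=0 t=1,i=12
  ###.#|.  b29=0 t=0,i=18
  ###..|#  b28=1 t=1,i=17
  ##.##|.  b27=0 t=0,i=19
  ##.#.|.  b26=0 t=2,i=18
  ##..#|.  b25=0 t=0,i=14
  ##...|.  b24=0 t=0,i=1
  #.###|#  b23=1 t=1,i=6
  #.##.|#  b22=1 t=0,i=12
  #.#.#|#  b21=1 t=0,i=10
  #.#..|.  b20=0 t=3,i=4
  #..##|#  b19=1 t=0,i=15
  #..#.|#  b18=1 t=0,i=7
  #...#|#  b17=1 t=1,i=2
  #....|.  b16=0 t=0,i=2
  .####|.  b15=0 t=1,i=7
  .###.|#  b14=1 t=0,i=17
  .##.#|.  b13=0 t=4,i=7
  .##..|#  b12=1 t=0,i=0
  .#.##|#  b11=1 t=0,i=11
  .#.#.|#  b10=1 t=0,i=9
  .#..#|#  b9=1 t=0,i=6
  .#...|.  b8=0 t=3,i=5
  ..###|#  b7=1 t=0,i=16
  ..##.|.  b6=0 t=1,i=20
  ..#.#|#  b5=1 t=0,i=8
  ..#..|.  b4=0 t=0,i=5
  ...##|.  b3=0 t=2,i=14
  ...#.|#  b2=1 t=0,i=4
  ....#|.  b1=0 t=0,i=3
  .....|.  b0=0 t=4,i=3
  bits 10010000111011100101111010100100 = 2431540900

2431540900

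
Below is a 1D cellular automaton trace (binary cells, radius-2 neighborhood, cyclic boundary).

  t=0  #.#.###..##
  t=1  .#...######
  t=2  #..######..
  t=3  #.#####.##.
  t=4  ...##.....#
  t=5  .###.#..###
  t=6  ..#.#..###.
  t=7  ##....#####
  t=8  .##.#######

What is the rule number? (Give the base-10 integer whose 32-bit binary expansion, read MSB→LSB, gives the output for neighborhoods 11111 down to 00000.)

  [31] ##### => #  t=1,i=7
  [30] ####. => .  t=1,i=9
  [29] ###.# => .  t=0,i=0
  [28] ###.. => #  t=0,i=6
  [27] ##.## => .  t=3,i=7
  [26] ##.#. => #  t=0,i=1
  [25] ##..# => #  t=0,i=7
  [24] ##... => #  t=4,i=5
  [23] #.### => .  t=0,i=4
  [22] #.##. => .  t=3,i=8
  [21] #.#.# => .  t=0,i=2
  [20] #.#.. => .  t=1,i=1
  [19] #..## => #  t=0,i=8
  [18] #..#. => .  t=2,i=10
  [17] #...# => #  t=1,i=3
  [16] #.... => .  t=4,i=6
  [15] .#### => #  t=1,i=6
  [14] .###. => #  t=0,i=5
  [13] .##.# => .  t=3,i=9
  [12] .##.. => .  t=4,i=4
  [11] .#.## => .  t=0,i=3
  [10] .#.#. => .  t=6,i=3
  [9] .#..# => .  t=2,i=1
  [8] .#... => .  t=1,i=2
  [7] ..### => #  t=0,i=9
  [6] ..##. => #  t=4,i=3
  [5] ..#.# => .  t=6,i=2
  [4] ..#.. => #  t=2,i=0
  [3] ...## => #  t=1,i=4
  [2] ...#. => #  t=4,i=9
  [1] ....# => #  t=4,i=8
  [0] ..... => .  t=4,i=7
  bits 10010111000010101100000011011110 = 2534064350

2534064350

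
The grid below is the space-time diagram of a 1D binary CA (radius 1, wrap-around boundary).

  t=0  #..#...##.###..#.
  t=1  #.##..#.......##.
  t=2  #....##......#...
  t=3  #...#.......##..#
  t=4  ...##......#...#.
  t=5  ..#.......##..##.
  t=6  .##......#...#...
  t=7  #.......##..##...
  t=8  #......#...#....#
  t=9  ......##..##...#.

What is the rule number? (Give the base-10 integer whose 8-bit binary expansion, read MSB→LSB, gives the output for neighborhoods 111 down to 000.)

  ###|.  b7=0 t=0,i=11
  ##.|.  b6=0 t=0,i=8
  #.#|.  b5=0 t=0,i=9
  #..|.  b4=0 t=0,i=1
  .##|.  b3=0 t=0,i=7
  .#.|#  b2=1 t=0,i=0
  ..#|#  b1=1 t=0,i=2
  ...|.  b0=0 t=0,i=5
  bits 00000110 = 6

6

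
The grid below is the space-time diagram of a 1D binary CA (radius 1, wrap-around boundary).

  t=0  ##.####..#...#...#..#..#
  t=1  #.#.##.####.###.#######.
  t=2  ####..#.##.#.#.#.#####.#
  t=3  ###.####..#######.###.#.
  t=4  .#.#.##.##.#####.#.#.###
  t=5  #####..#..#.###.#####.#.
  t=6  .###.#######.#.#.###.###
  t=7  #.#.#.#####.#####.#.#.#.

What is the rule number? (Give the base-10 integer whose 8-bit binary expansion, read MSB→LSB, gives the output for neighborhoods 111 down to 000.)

  nb ###: next=#  (t=0,i=0, bit7=1)
  nb ##.: next=.  (t=0,i=1, bit6=0)
  nb #.#: next=#  (t=0,i=2, bit5=1)
  nb #..: next=#  (t=0,i=7, bit4=1)
  nb .##: next=.  (t=0,i=3, bit3=0)
  nb .#.: next=#  (t=0,i=9, bit2=1)
  nb ..#: next=#  (t=0,i=8, bit1=1)
  nb ...: next=.  (t=0,i=11, bit0=0)
  bits 10110110 = 182

182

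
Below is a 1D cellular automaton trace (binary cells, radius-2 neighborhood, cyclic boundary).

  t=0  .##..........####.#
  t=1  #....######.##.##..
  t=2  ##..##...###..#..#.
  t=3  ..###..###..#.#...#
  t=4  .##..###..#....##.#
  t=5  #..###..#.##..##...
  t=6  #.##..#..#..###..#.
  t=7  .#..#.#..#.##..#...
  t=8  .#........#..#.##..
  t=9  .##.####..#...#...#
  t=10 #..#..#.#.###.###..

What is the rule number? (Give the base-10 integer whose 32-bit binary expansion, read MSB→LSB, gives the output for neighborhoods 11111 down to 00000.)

1779042777

  [31] ##### => .  t=1,i=7
  [30] ####. => #  t=0,i=15
  [29] ###.# => #  t=0,i=16
  [28] ###.. => .  t=2,i=11
  [27] ##.## => #  t=1,i=11
  [26] ##.#. => .  t=0,i=17
  [25] ##..# => #  t=1,i=17
  [24] ##... => .  t=0,i=3
  [23] #.### => .  t=9,i=4
  [22] #.##. => .  t=0,i=1
  [21] #.#.# => .  t=0,i=18
  [20] #.#.. => .  t=3,i=14
  [19] #..## => #  t=2,i=3
  [18] #..#. => .  t=1,i=18
  [17] #...# => #  t=2,i=7
  [16] #.... => .  t=0,i=4
  [15] .#### => .  t=0,i=14
  [14] .###. => .  t=2,i=10
  [13] .##.# => .  t=1,i=13
  [12] .##.. => .  t=0,i=2
  [11] .#.## => #  t=0,i=0
  [10] .#.#. => .  t=3,i=13
  [9] .#..# => .  t=2,i=15
  [8] .#... => #  t=1,i=1
  [7] ..### => #  t=0,i=13
  [6] ..##. => #  t=2,i=4
  [5] ..#.# => .  t=2,i=17
  [4] ..#.. => #  t=1,i=0
  [3] ...## => #  t=0,i=12
  [2] ...#. => .  t=3,i=17
  [1] ....# => .  t=0,i=11
  [0] ..... => #  t=0,i=5
  bits 01101010000010100000100111011001 = 1779042777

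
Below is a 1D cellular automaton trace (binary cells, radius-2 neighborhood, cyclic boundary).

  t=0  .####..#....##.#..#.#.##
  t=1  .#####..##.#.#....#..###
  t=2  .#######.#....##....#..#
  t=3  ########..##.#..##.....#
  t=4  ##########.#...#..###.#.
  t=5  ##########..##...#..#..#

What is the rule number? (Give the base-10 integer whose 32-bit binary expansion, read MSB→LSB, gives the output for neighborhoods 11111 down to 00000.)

  ##### -> #   bit 31 = 1  t=1,i=3
  ####. -> #   bit 30 = 1  t=0,i=3
  ###.# -> #   bit 29 = 1  t=1,i=23
  ###.. -> #   bit 28 = 1  t=0,i=4
  ##.## -> .   bit 27 = 0  t=0,i=0
  ##.#. -> .   bit 26 = 0  t=0,i=14
  ##..# -> #   bit 25 = 1  t=0,i=5
  ##... -> #   bit 24 = 1  t=2,i=16
  #.### -> #   bit 23 = 1  t=0,i=1
  #.##. -> #   bit 22 = 1  t=0,i=22
  #.#.# -> .   bit 21 = 0  t=0,i=20
  #.#.. -> .   bit 20 = 0  t=0,i=15
  #..## -> #   bit 19 = 1  t=1,i=7
  #..#. -> .   bit 18 = 0  t=0,i=6
  #...# -> #   bit 17 = 1  t=4,i=13
  #.... -> #   bit 16 = 1  t=0,i=9
  .#### -> #   bit 15 = 1  t=0,i=2
  .###. -> .   bit 14 = 0  t=1,i=22
  .##.# -> #   bit 13 = 1  t=0,i=13
  .##.. -> .   bit 12 = 0  t=2,i=15
  .#.## -> #   bit 11 = 1  t=0,i=21
  .#.#. -> .   bit 10 = 0  t=0,i=19
  .#..# -> .   bit 9 = 0  t=0,i=16
  .#... -> #   bit 8 = 1  t=0,i=8
  ..### -> .   bit 7 = 0  t=1,i=21
  ..##. -> .   bit 6 = 0  t=0,i=12
  ..#.# -> #   bit 5 = 1  t=0,i=18
  ..#.. -> .   bit 4 = 0  t=0,i=7
  ...## -> #   bit 3 = 1  t=0,i=11
  ...#. -> .   bit 2 = 0  t=1,i=17
  ....# -> .   bit 1 = 0  t=0,i=10
  ..... -> #   bit 0 = 1  t=3,i=20
  bits 11110011110010111010100100101001 = 4090210601

4090210601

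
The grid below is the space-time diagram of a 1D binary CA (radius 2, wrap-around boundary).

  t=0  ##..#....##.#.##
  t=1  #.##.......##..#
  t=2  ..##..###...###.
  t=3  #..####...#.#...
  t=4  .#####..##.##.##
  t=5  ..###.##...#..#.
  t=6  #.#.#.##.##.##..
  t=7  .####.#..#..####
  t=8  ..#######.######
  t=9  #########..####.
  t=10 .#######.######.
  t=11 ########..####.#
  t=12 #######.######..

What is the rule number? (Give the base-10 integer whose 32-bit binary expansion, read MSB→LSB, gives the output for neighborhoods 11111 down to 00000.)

  ##### -> #   bit 31 = 1  t=4,i=3
  ####. -> #   bit 30 = 1  t=0,i=0
  ###.# -> #   bit 29 = 1  t=5,i=4
  ###.. -> .   bit 28 = 0  t=0,i=1
  ##.## -> .   bit 27 = 0  t=1,i=1
  ##.#. -> #   bit 26 = 1  t=0,i=11
  ##..# -> #   bit 25 = 1  t=0,i=2
  ##... -> .   bit 24 = 0  t=1,i=4
  #.### -> .   bit 23 = 0  t=0,i=14
  #.##. -> #   bit 22 = 1  t=1,i=2
  #.#.# -> #   bit 21 = 1  t=0,i=12
  #.#.. -> #   bit 20 = 1  t=3,i=12
  #..## -> #   bit 19 = 1  t=1,i=14
  #..#. -> #   bit 18 = 1  t=0,i=3
  #...# -> #   bit 17 = 1  t=2,i=0
  #.... -> .   bit 16 = 0  t=0,i=6
  .#### -> #   bit 15 = 1  t=0,i=15
  .###. -> .   bit 14 = 0  t=2,i=7
  .##.# -> .   bit 13 = 0  t=0,i=10
  .##.. -> #   bit 12 = 1  t=1,i=3
  .#.## -> .   bit 11 = 0  t=0,i=13
  .#.#. -> #   bit 10 = 1  t=3,i=11
  .#..# -> #   bit 9 = 1  t=3,i=1
  .#... -> .   bit 8 = 0  t=0,i=5
  ..### -> #   bit 7 = 1  t=2,i=6
  ..##. -> .   bit 6 = 0  t=0,i=9
  ..#.# -> .   bit 5 = 0  t=3,i=10
  ..#.. -> .   bit 4 = 0  t=0,i=4
  ...## -> .   bit 3 = 0  t=0,i=8
  ...#. -> #   bit 2 = 1  t=3,i=9
  ....# -> .   bit 1 = 0  t=0,i=7
  ..... -> #   bit 0 = 1  t=1,i=6
  bits 11100110011111101001011010000101 = 3867055749

3867055749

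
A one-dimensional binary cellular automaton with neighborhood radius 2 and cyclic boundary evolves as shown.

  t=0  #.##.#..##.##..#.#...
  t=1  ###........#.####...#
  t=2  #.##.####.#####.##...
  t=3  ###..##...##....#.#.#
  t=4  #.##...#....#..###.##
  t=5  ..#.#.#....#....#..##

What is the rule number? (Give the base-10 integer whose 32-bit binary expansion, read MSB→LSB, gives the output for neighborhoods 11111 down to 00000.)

331664421

  #####|.  b31=0 t=2,i=12
  ####.|.  b30=0 t=1,i=1
  ###.#|.  b29=0 t=2,i=8
  ###..|#  b28=1 t=1,i=2
  ##.##|.  b27=0 t=0,i=10
  ##.#.|.  b26=0 t=0,i=4
  ##..#|#  b25=1 t=0,i=13
  ##...|#  b24=1 t=1,i=3
  #.###|#  b23=1 t=1,i=13
  #.##.|#  b22=1 t=0,i=2
  #.#.#|.  b21=0 t=3,i=18
  #.#..|.  b20=0 t=0,i=5
  #..##|.  b19=0 t=0,i=7
  #..#.|#  b18=1 t=0,i=14
  #...#|.  b17=0 t=0,i=19
  #....|.  b16=0 t=1,i=4
  .####|#  b15=1 t=1,i=0
  .###.|#  b14=1 t=4,i=16
  .##.#|.  b13=0 t=0,i=3
  .##..|.  b12=0 t=0,i=12
  .#.##|#  b11=1 t=0,i=1
  .#.#.|#  b10=1 t=0,i=16
  .#..#|.  b9=0 t=0,i=6
  .#...|.  b8=0 t=0,i=18
  ..###|.  b7=0 t=1,i=20
  ..##.|.  b6=0 t=0,i=8
  ..#.#|#  b5=1 t=0,i=0
  ..#..|.  b4=0 t=4,i=7
  ...##|.  b3=0 t=1,i=19
  ...#.|#  b2=1 t=0,i=20
  ....#|.  b1=0 t=1,i=9
  .....|#  b0=1 t=1,i=5
  bits 00010011110001001100110000100101 = 331664421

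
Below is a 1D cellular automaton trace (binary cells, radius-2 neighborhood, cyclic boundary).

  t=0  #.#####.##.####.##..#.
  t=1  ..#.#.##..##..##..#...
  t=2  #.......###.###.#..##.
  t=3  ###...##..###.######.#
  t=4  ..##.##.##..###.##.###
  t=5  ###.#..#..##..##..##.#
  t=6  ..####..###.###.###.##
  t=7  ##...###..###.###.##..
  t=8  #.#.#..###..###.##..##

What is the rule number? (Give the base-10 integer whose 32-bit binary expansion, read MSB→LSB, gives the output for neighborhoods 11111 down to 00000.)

3214476106

  [31] ##### => #  t=0,i=4
  [30] ####. => .  t=0,i=5
  [29] ###.# => #  t=0,i=6
  [28] ###.. => #  t=3,i=2
  [27] ##.## => #  t=0,i=7
  [26] ##.#. => #  t=2,i=15
  [25] ##..# => #  t=0,i=18
  [24] ##... => #  t=3,i=3
  [23] #.### => #  t=0,i=2
  [22] #.##. => .  t=0,i=8
  [21] #.#.# => .  t=0,i=0
  [20] #.#.. => #  t=2,i=0
  [19] #..## => #  t=1,i=9
  [18] #..#. => .  t=0,i=19
  [17] #...# => .  t=3,i=4
  [16] #.... => #  t=1,i=20
  [15] .#### => .  t=0,i=3
  [14] .###. => .  t=2,i=9
  [13] .##.# => .  t=0,i=9
  [12] .##.. => .  t=0,i=17
  [11] .#.## => .  t=0,i=1
  [10] .#.#. => .  t=0,i=21
  [9] .#..# => #  t=2,i=17
  [8] .#... => #  t=1,i=19
  [7] ..### => .  t=2,i=8
  [6] ..##. => #  t=1,i=10
  [5] ..#.# => .  t=0,i=20
  [4] ..#.. => .  t=1,i=18
  [3] ...## => #  t=2,i=7
  [2] ...#. => .  t=1,i=1
  [1] ....# => #  t=1,i=0
  [0] ..... => .  t=1,i=21
  bits 10111111100110010000001101001010 = 3214476106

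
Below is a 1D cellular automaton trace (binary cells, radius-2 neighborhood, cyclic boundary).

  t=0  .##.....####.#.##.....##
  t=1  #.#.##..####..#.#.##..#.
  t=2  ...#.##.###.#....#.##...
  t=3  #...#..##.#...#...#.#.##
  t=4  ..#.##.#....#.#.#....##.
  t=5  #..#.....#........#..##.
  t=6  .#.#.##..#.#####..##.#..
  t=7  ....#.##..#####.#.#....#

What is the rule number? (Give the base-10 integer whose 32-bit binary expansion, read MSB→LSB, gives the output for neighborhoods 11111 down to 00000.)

  ##### -> #   bit 31 = 1  t=6,i=13
  ####. -> #   bit 30 = 1  t=0,i=10
  ###.# -> #   bit 29 = 1  t=0,i=11
  ###.. -> .   bit 28 = 0  t=1,i=11
  ##.## -> #   bit 27 = 1  t=0,i=0
  ##.#. -> .   bit 26 = 0  t=0,i=12
  ##..# -> #   bit 25 = 1  t=1,i=6
  ##... -> .   bit 24 = 0  t=0,i=3
  #.### -> #   bit 23 = 1  t=2,i=8
  #.##. -> .   bit 22 = 0  t=0,i=1
  #.#.# -> .   bit 21 = 0  t=0,i=13
  #.#.. -> .   bit 20 = 0  t=2,i=12
  #..## -> .   bit 19 = 0  t=1,i=7
  #..#. -> .   bit 18 = 0  t=1,i=13
  #...# -> #   bit 17 = 1  t=3,i=2
  #.... -> #   bit 16 = 1  t=0,i=4
  .#### -> #   bit 15 = 1  t=0,i=9
  .###. -> .   bit 14 = 0  t=2,i=9
  .##.# -> .   bit 13 = 0  t=0,i=23
  .##.. -> #   bit 12 = 1  t=0,i=2
  .#.## -> #   bit 11 = 1  t=0,i=14
  .#.#. -> .   bit 10 = 0  t=1,i=1
  .#..# -> #   bit 9 = 1  t=3,i=5
  .#... -> .   bit 8 = 0  t=2,i=13
  ..### -> #   bit 7 = 1  t=0,i=8
  ..##. -> #   bit 6 = 1  t=0,i=22
  ..#.# -> .   bit 5 = 0  t=1,i=14
  ..#.. -> #   bit 4 = 1  t=3,i=4
  ...## -> .   bit 3 = 0  t=0,i=7
  ...#. -> .   bit 2 = 0  t=2,i=2
  ....# -> .   bit 1 = 0  t=0,i=6
  ..... -> #   bit 0 = 1  t=0,i=5
  bits 11101010100000111001101011010001 = 3934493393

3934493393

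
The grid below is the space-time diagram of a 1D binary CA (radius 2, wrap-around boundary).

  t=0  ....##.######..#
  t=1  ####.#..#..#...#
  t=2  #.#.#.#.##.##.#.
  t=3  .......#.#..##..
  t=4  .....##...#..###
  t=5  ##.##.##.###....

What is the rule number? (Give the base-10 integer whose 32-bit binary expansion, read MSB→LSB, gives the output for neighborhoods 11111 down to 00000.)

1157741342

  #####|.  b31=0 t=0,i=9
  ####.|#  b30=1 t=0,i=11
  ###.#|.  b29=0 t=1,i=3
  ###..|.  b28=0 t=0,i=12
  ##.##|.  b27=0 t=0,i=6
  ##.#.|#  b26=1 t=1,i=4
  ##..#|.  b25=0 t=0,i=13
  ##...|#  b24=1 t=3,i=14
  #.###|.  b23=0 t=0,i=7
  #.##.|.  b22=0 t=2,i=8
  #.#.#|.  b21=0 t=2,i=0
  #.#..|.  b20=0 t=1,i=5
  #..##|.  b19=0 t=3,i=11
  #..#.|.  b18=0 t=0,i=14
  #...#|.  b17=0 t=1,i=13
  #....|#  b16=1 t=0,i=1
  .####|#  b15=1 t=0,i=8
  .###.|.  b14=0 t=4,i=14
  .##.#|#  b13=1 t=0,i=5
  .##..|#  b12=1 t=3,i=13
  .#.##|#  b11=1 t=2,i=7
  .#.#.|.  b10=0 t=2,i=1
  .#..#|#  b9=1 t=1,i=6
  .#...|#  b8=1 t=0,i=0
  ..###|.  b7=0 t=1,i=15
  ..##.|.  b6=0 t=0,i=4
  ..#.#|.  b5=0 t=3,i=7
  ..#..|#  b4=1 t=0,i=15
  ...##|#  b3=1 t=0,i=3
  ...#.|#  b2=1 t=3,i=6
  ....#|#  b1=1 t=0,i=2
  .....|.  b0=0 t=3,i=0
  bits 01000101000000011011101100011110 = 1157741342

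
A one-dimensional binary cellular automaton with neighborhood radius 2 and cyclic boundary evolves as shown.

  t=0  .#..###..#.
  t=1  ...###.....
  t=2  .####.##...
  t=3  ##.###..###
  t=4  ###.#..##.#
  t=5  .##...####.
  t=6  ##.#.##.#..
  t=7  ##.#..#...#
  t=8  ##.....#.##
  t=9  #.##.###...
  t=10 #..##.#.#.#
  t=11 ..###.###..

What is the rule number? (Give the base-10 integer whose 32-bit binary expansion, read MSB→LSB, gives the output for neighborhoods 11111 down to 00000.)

  [31] ##### => #  t=3,i=10
  [30] ####. => #  t=2,i=3
  [29] ###.# => #  t=2,i=4
  [28] ###.. => .  t=0,i=6
  [27] ##.## => #  t=2,i=5
  [26] ##.#. => .  t=4,i=3
  [25] ##..# => .  t=0,i=7
  [24] ##... => #  t=1,i=6
  [23] #.### => .  t=3,i=3
  [22] #.##. => .  t=2,i=6
  [21] #.#.# => #  t=6,i=3
  [20] #.#.. => .  t=4,i=4
  [19] #..## => #  t=0,i=3
  [18] #..#. => .  t=0,i=0
  [17] #...# => .  t=5,i=4
  [16] #.... => #  t=1,i=7
  [15] .#### => .  t=2,i=2
  [14] .###. => #  t=0,i=5
  [13] .##.# => #  t=4,i=8
  [12] .##.. => .  t=2,i=7
  [11] .#.## => .  t=6,i=4
  [10] .#.#. => #  t=10,i=7
  [9] .#..# => .  t=0,i=2
  [8] .#... => #  t=7,i=7
  [7] ..### => #  t=0,i=4
  [6] ..##. => #  t=4,i=7
  [5] ..#.# => #  t=8,i=7
  [4] ..#.. => .  t=0,i=1
  [3] ...## => #  t=1,i=2
  [2] ...#. => #  t=8,i=6
  [1] ....# => #  t=1,i=1
  [0] ..... => .  t=1,i=0
  bits 11101001001010010110010111101110 = 3911804398

3911804398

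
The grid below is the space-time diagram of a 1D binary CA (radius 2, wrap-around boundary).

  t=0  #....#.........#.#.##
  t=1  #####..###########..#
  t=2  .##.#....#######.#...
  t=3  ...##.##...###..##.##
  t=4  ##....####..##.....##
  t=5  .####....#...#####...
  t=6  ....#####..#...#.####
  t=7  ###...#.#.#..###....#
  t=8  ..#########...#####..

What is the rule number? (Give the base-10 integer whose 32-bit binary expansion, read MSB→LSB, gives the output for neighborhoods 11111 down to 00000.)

  #####|#  b31=1 t=1,i=1
  ####.|.  b30=0 t=1,i=3
  ###.#|.  b29=0 t=2,i=15
  ###..|#  b28=1 t=0,i=0
  ##.##|.  b27=0 t=3,i=5
  ##.#.|#  b26=1 t=2,i=3
  ##..#|.  b25=0 t=1,i=5
  ##...|#  b24=1 t=0,i=1
  #.###|.  b23=0 t=0,i=19
  #.##.|#  b22=1 t=3,i=6
  #.#.#|#  b21=1 t=0,i=17
  #.#..|#  b20=1 t=2,i=4
  #..##|.  b19=0 t=1,i=6
  #..#.|#  b18=1 t=6,i=10
  #...#|#  b17=1 t=3,i=1
  #....|#  b16=1 t=0,i=2
  .####|.  b15=0 t=1,i=0
  .###.|#  b14=1 t=0,i=20
  .##.#|.  b13=0 t=2,i=2
  .##..|#  b12=1 t=3,i=7
  .#.##|.  b11=0 t=0,i=18
  .#.#.|#  b10=1 t=0,i=16
  .#..#|.  b9=0 t=7,i=11
  .#...|.  b8=0 t=0,i=6
  ..###|.  b7=0 t=1,i=7
  ..##.|.  b6=0 t=2,i=1
  ..#.#|#  b5=1 t=0,i=15
  ..#..|.  b4=0 t=0,i=5
  ...##|.  b3=0 t=2,i=0
  ...#.|#  b2=1 t=0,i=4
  ....#|#  b1=1 t=0,i=3
  .....|#  b0=1 t=0,i=8
  bits 10010101011101110101010000100111 = 2507625511

2507625511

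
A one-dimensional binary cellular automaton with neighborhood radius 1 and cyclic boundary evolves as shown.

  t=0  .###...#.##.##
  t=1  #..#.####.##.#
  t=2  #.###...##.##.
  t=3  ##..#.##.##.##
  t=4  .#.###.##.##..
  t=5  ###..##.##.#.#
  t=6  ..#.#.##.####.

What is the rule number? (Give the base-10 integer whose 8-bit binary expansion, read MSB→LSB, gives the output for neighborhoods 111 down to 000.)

103

  ### -> .   bit 7 = 0  t=0,i=2
  ##. -> #   bit 6 = 1  t=0,i=3
  #.# -> #   bit 5 = 1  t=0,i=0
  #.. -> .   bit 4 = 0  t=0,i=4
  .## -> .   bit 3 = 0  t=0,i=1
  .#. -> #   bit 2 = 1  t=0,i=7
  ..# -> #   bit 1 = 1  t=0,i=6
  ... -> #   bit 0 = 1  t=0,i=5
  bits 01100111 = 103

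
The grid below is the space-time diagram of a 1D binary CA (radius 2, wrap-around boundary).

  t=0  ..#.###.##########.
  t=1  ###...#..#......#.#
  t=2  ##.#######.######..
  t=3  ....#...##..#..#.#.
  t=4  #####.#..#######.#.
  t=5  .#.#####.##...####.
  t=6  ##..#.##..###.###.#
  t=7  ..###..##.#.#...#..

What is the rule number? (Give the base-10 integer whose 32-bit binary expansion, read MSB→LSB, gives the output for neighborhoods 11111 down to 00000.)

1731695287

  #####|.  b31=0 t=0,i=10
  ####.|#  b30=1 t=0,i=16
  ###.#|#  b29=1 t=0,i=6
  ###..|.  b28=0 t=0,i=17
  ##.##|.  b27=0 t=0,i=7
  ##.#.|#  b26=1 t=4,i=5
  ##..#|#  b25=1 t=2,i=17
  ##...|#  b24=1 t=0,i=18
  #.###|.  b23=0 t=0,i=4
  #.##.|.  b22=0 t=5,i=9
  #.#.#|#  b21=1 t=4,i=17
  #.#..|#  b20=1 t=3,i=17
  #..##|.  b19=0 t=2,i=18
  #..#.|#  b18=1 t=1,i=8
  #...#|#  b17=1 t=0,i=0
  #....|#  b16=1 t=1,i=11
  .####|#  b15=1 t=0,i=9
  .###.|.  b14=0 t=0,i=5
  .##.#|.  b13=0 t=2,i=1
  .##..|#  b12=1 t=3,i=9
  .#.##|.  b11=0 t=0,i=3
  .#.#.|.  b10=0 t=3,i=16
  .#..#|#  b9=1 t=1,i=7
  .#...|.  b8=0 t=1,i=10
  ..###|#  b7=1 t=4,i=9
  ..##.|.  b6=0 t=2,i=0
  ..#.#|#  b5=1 t=0,i=2
  ..#..|#  b4=1 t=1,i=6
  ...##|.  b3=0 t=3,i=7
  ...#.|#  b2=1 t=0,i=1
  ....#|#  b1=1 t=1,i=14
  .....|#  b0=1 t=1,i=12
  bits 01100111001101111001001010110111 = 1731695287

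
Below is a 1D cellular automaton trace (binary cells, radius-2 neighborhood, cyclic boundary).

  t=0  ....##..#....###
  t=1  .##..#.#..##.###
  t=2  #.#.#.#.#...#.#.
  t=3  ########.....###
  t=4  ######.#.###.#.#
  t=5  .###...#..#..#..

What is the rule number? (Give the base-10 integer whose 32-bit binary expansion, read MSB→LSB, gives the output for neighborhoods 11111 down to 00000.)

2552583811

  nb #####: next=#  (t=3,i=0, bit31=1)
  nb ####.: next=.  (t=3,i=6, bit30=0)
  nb ###.#: next=.  (t=1,i=15, bit29=0)
  nb ###..: next=#  (t=0,i=15, bit28=1)
  nb ##.##: next=#  (t=1,i=0, bit27=1)
  nb ##.#.: next=.  (t=4,i=6, bit26=0)
  nb ##..#: next=.  (t=0,i=6, bit25=0)
  nb ##...: next=.  (t=0,i=0, bit24=0)
  nb #.###: next=.  (t=1,i=13, bit23=0)
  nb #.##.: next=.  (t=1,i=1, bit22=0)
  nb #.#.#: next=#  (t=2,i=0, bit21=1)
  nb #.#..: next=.  (t=1,i=7, bit20=0)
  nb #..##: next=.  (t=1,i=9, bit19=0)
  nb #..#.: next=#  (t=0,i=7, bit18=1)
  nb #...#: next=.  (t=2,i=10, bit17=0)
  nb #....: next=#  (t=0,i=1, bit16=1)
  nb .####: next=.  (t=3,i=14, bit15=0)
  nb .###.: next=#  (t=0,i=14, bit14=1)
  nb .##.#: next=.  (t=1,i=11, bit13=0)
  nb .##..: next=#  (t=0,i=5, bit12=1)
  nb .#.##: next=.  (t=4,i=8, bit11=0)
  nb .#.#.: next=#  (t=1,i=6, bit10=1)
  nb .#..#: next=#  (t=1,i=8, bit9=1)
  nb .#...: next=.  (t=0,i=9, bit8=0)
  nb ..###: next=#  (t=0,i=13, bit7=1)
  nb ..##.: next=.  (t=0,i=4, bit6=0)
  nb ..#.#: next=.  (t=1,i=5, bit5=0)
  nb ..#..: next=.  (t=0,i=8, bit4=0)
  nb ...##: next=.  (t=0,i=3, bit3=0)
  nb ...#.: next=.  (t=2,i=11, bit2=0)
  nb ....#: next=#  (t=0,i=2, bit1=1)
  nb .....: next=#  (t=3,i=10, bit0=1)
  bits 10011000001001010101011010000011 = 2552583811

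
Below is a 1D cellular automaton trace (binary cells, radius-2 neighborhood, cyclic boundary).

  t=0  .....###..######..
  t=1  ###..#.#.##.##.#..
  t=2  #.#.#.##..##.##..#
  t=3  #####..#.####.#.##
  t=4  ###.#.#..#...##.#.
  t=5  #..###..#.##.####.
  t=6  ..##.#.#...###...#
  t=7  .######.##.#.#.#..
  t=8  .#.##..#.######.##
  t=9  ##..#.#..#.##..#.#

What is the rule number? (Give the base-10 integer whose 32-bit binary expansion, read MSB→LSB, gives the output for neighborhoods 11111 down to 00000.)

2628662721

  #####|#  b31=1 t=0,i=12
  ####.|.  b30=0 t=0,i=14
  ###.#|.  b29=0 t=3,i=12
  ###..|#  b28=1 t=0,i=7
  ##.##|#  b27=1 t=1,i=11
  ##.#.|#  b26=1 t=1,i=14
  ##..#|.  b25=0 t=0,i=8
  ##...|.  b24=0 t=0,i=16
  #.###|#  b23=1 t=3,i=9
  #.##.|.  b22=0 t=1,i=9
  #.#.#|#  b21=1 t=1,i=7
  #.#..|.  b20=0 t=1,i=15
  #..##|#  b19=1 t=0,i=9
  #..#.|#  b18=1 t=1,i=4
  #...#|#  b17=1 t=4,i=11
  #....|.  b16=0 t=0,i=17
  .####|.  b15=0 t=0,i=11
  .###.|.  b14=0 t=0,i=6
  .##.#|#  b13=1 t=1,i=10
  .##..|#  b12=1 t=2,i=7
  .#.##|.  b11=0 t=1,i=8
  .#.#.|#  b10=1 t=1,i=6
  .#..#|.  b9=0 t=1,i=16
  .#...|#  b8=1 t=4,i=10
  ..###|#  b7=1 t=0,i=5
  ..##.|#  b6=1 t=2,i=10
  ..#.#|.  b5=0 t=1,i=5
  ..#..|.  b4=0 t=4,i=9
  ...##|.  b3=0 t=0,i=4
  ...#.|.  b2=0 t=6,i=16
  ....#|.  b1=0 t=0,i=3
  .....|#  b0=1 t=0,i=0
  bits 10011100101011100011010111000001 = 2628662721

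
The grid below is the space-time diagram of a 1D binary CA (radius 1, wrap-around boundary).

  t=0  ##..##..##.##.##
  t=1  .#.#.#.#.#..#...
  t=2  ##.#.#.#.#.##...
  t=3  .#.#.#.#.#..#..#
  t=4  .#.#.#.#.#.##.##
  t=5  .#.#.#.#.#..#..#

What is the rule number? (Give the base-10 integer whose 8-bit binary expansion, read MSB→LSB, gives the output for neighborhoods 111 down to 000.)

  [7] ### => .  t=0,i=0
  [6] ##. => #  t=0,i=1
  [5] #.# => .  t=0,i=10
  [4] #.. => .  t=0,i=2
  [3] .## => .  t=0,i=4
  [2] .#. => #  t=1,i=1
  [1] ..# => #  t=0,i=3
  [0] ... => .  t=1,i=14
  bits 01000110 = 70

70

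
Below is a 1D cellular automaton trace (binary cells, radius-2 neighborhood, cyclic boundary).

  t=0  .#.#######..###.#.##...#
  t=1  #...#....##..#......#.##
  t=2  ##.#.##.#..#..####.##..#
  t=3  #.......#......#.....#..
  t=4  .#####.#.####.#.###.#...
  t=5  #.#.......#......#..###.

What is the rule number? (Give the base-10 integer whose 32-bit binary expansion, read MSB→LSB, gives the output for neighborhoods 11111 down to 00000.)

  ##### -> .   bit 31 = 0  t=0,i=5
  ####. -> .   bit 30 = 0  t=0,i=8
  ###.# -> .   bit 29 = 0  t=0,i=14
  ###.. -> #   bit 28 = 1  t=0,i=9
  ##.## -> .   bit 27 = 0  t=2,i=18
  ##.#. -> .   bit 26 = 0  t=0,i=15
  ##..# -> #   bit 25 = 1  t=0,i=10
  ##... -> #   bit 24 = 1  t=0,i=20
  #.### -> .   bit 23 = 0  t=0,i=3
  #.##. -> .   bit 22 = 0  t=0,i=18
  #.#.# -> .   bit 21 = 0  t=0,i=1
  #.#.. -> #   bit 20 = 1  t=2,i=8
  #..## -> .   bit 19 = 0  t=0,i=11
  #..#. -> .   bit 18 = 0  t=1,i=12
  #...# -> .   bit 17 = 0  t=0,i=21
  #.... -> #   bit 16 = 1  t=1,i=6
  .#### -> #   bit 15 = 1  t=0,i=4
  .###. -> #   bit 14 = 1  t=0,i=13
  .##.# -> .   bit 13 = 0  t=2,i=6
  .##.. -> .   bit 12 = 0  t=0,i=19
  .#.## -> .   bit 11 = 0  t=0,i=2
  .#.#. -> #   bit 10 = 1  t=0,i=0
  .#..# -> .   bit 9 = 0  t=2,i=9
  .#... -> #   bit 8 = 1  t=1,i=5
  ..### -> .   bit 7 = 0  t=0,i=12
  ..##. -> .   bit 6 = 0  t=1,i=9
  ..#.# -> #   bit 5 = 1  t=0,i=23
  ..#.. -> .   bit 4 = 0  t=1,i=4
  ...## -> #   bit 3 = 1  t=1,i=8
  ...#. -> #   bit 2 = 1  t=0,i=22
  ....# -> .   bit 1 = 0  t=1,i=7
  ..... -> #   bit 0 = 1  t=1,i=16
  bits 00010011000100011100010100101101 = 319931693

319931693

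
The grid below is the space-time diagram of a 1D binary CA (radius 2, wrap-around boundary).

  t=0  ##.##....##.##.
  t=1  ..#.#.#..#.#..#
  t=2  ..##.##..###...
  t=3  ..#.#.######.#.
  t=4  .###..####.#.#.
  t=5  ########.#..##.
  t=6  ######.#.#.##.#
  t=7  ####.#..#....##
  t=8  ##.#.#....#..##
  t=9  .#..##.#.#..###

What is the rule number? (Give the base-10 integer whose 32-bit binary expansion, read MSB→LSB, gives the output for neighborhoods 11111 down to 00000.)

3130643684

  [31] ##### => #  t=3,i=8
  [30] ####. => .  t=3,i=10
  [29] ###.# => #  t=3,i=11
  [28] ###.. => #  t=2,i=11
  [27] ##.## => #  t=0,i=2
  [26] ##.#. => .  t=3,i=12
  [25] ##..# => #  t=2,i=7
  [24] ##... => .  t=0,i=5
  [23] #.### => #  t=3,i=6
  [22] #.##. => .  t=0,i=0
  [21] #.#.# => .  t=1,i=4
  [20] #.#.. => #  t=1,i=6
  [19] #..## => #  t=2,i=8
  [18] #..#. => .  t=1,i=1
  [17] #...# => .  t=3,i=0
  [16] #.... => #  t=0,i=6
  [15] .#### => #  t=3,i=7
  [14] .###. => #  t=2,i=10
  [13] .##.# => .  t=0,i=1
  [12] .##.. => #  t=0,i=4
  [11] .#.## => .  t=3,i=5
  [10] .#.#. => #  t=1,i=3
  [9] .#..# => .  t=1,i=0
  [8] .#... => .  t=3,i=14
  [7] ..### => #  t=2,i=9
  [6] ..##. => #  t=0,i=9
  [5] ..#.# => #  t=1,i=2
  [4] ..#.. => .  t=1,i=14
  [3] ...## => .  t=0,i=8
  [2] ...#. => #  t=3,i=1
  [1] ....# => .  t=0,i=7
  [0] ..... => .  t=2,i=14
  bits 10111010100110011101010011100100 = 3130643684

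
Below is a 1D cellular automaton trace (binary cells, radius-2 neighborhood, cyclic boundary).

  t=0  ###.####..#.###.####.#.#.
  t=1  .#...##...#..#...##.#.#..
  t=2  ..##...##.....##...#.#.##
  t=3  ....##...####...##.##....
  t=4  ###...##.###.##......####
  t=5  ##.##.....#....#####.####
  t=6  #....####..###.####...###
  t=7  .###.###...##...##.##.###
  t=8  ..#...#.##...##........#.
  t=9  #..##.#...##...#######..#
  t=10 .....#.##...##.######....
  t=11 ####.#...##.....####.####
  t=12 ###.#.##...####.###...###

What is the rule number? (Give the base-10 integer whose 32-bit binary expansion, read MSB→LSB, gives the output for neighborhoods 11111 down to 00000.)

  ##### -> #   bit 31 = 1  t=4,i=0
  ####. -> #   bit 30 = 1  t=0,i=6
  ###.# -> .   bit 29 = 0  t=0,i=2
  ###.. -> .   bit 28 = 0  t=0,i=7
  ##.## -> .   bit 27 = 0  t=0,i=3
  ##.#. -> #   bit 26 = 1  t=0,i=20
  ##..# -> .   bit 25 = 0  t=0,i=8
  ##... -> #   bit 24 = 1  t=1,i=7
  #.### -> .   bit 23 = 0  t=0,i=0
  #.##. -> .   bit 22 = 0  t=2,i=23
  #.#.# -> .   bit 21 = 0  t=0,i=21
  #.#.. -> .   bit 20 = 0  t=1,i=22
  #..## -> .   bit 19 = 0  t=2,i=1
  #..#. -> .   bit 18 = 0  t=0,i=9
  #...# -> #   bit 17 = 1  t=1,i=3
  #.... -> #   bit 16 = 1  t=2,i=10
  .#### -> #   bit 15 = 1  t=0,i=5
  .###. -> #   bit 14 = 1  t=0,i=1
  .##.# -> .   bit 13 = 0  t=1,i=18
  .##.. -> .   bit 12 = 0  t=1,i=6
  .#.## -> .   bit 11 = 0  t=0,i=11
  .#.#. -> #   bit 10 = 1  t=0,i=22
  .#..# -> .   bit 9 = 0  t=1,i=11
  .#... -> #   bit 8 = 1  t=1,i=2
  ..### -> #   bit 7 = 1  t=3,i=9
  ..##. -> .   bit 6 = 0  t=1,i=5
  ..#.# -> #   bit 5 = 1  t=0,i=10
  ..#.. -> .   bit 4 = 0  t=1,i=1
  ...## -> .   bit 3 = 0  t=1,i=4
  ...#. -> .   bit 2 = 0  t=1,i=0
  ....# -> #   bit 1 = 1  t=2,i=12
  ..... -> #   bit 0 = 1  t=2,i=11
  bits 11000101000000111100010110100011 = 3305358755

3305358755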